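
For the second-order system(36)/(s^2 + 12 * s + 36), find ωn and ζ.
Standard form: ωn²/(s²+2ζωn·s+ωn²).
const=36=ωn² → ωn=6, s coeff=12=2ζωn → ζ=1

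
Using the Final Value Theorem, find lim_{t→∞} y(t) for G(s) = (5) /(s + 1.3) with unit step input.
FVT: lim_{t→∞} y(t) = lim_{s→0} s*Y(s) where Y(s) = G(s)/s.
= lim_{s→0} G(s) = G(0) = num(0)/den(0) = 5/1.3 = 3.846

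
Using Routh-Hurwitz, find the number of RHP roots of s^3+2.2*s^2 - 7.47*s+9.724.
Routh array:
s^3: [1, -7.47]; s^2: [2.2, 9.724]; s^1: [-11.89]; s^0: [9.724]
First column: [1, 2.2, -11.89, 9.724]. Sign changes = RHP roots = 2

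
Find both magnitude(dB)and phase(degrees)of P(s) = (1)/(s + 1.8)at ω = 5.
Substitute s = j*5: P(j5) = 0.0637394 - 0.177054j.
|P| = 20*log₁₀(sqrt(Re²+Im²)) = -14.51 dB.
∠P = atan2(Im, Re) = -70.20°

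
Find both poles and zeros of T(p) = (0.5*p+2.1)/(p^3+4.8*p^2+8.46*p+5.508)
Set denominator = 0: p^3 + 4.8*p^2 + 8.46*p + 5.508 = (p + 1.8)(p^2 + 3*p + 3.06) = 0 → Poles: -1.5 + 0.9j, -1.5 - 0.9j, -1.8
Set numerator = 0: 0.5*p + 2.1 = 0 → Zeros: -4.2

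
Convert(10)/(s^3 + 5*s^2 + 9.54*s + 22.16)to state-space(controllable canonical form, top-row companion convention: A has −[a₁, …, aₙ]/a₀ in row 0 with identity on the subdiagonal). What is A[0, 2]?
Reachable canonical form for den = s^3 + 5*s^2 + 9.54*s + 22.16: top row of A = -[a₁,a₂,...,aₙ]/a₀, ones on the subdiagonal, zeros elsewhere.
A = [[-5, -9.54, -22.16], [1, 0, 0], [0, 1, 0]].
A[0,2] = -22.16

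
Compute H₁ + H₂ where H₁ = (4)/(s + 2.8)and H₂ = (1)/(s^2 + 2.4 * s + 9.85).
Parallel: H = H₁ + H₂ = (n₁·d₂ + n₂·d₁)/(d₁·d₂).
n₁·d₂ = 4*s^2 + 9.6*s + 39.4. n₂·d₁ = s + 2.8. Sum = 4*s^2 + 10.6*s + 42.2. d₁·d₂ = s^3 + 5.2*s^2 + 16.57*s + 27.58.
H(s) = (4*s^2 + 10.6*s + 42.2)/(s^3 + 5.2*s^2 + 16.57*s + 27.58)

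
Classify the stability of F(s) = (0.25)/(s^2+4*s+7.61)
Denominator: s^2 + 4*s + 7.61. Poles: -2 + 1.9j, -2 - 1.9j. Stable (all poles in LHP)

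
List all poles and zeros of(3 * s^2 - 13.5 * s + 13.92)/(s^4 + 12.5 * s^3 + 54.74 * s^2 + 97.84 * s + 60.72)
Set denominator = 0: s^4 + 12.5*s^3 + 54.74*s^2 + 97.84*s + 60.72 = (s + 2)(s + 4.4)(s + 4.6)(s + 1.5) = 0 → Poles: -1.5, -2, -4.4, -4.6
Set numerator = 0: 3*s^2 - 13.5*s + 13.92 = 3*(s - 1.6)(s - 2.9) = 0 → Zeros: 1.6, 2.9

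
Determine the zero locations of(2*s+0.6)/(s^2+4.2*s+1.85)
Set numerator = 0: 2*s + 0.6 = 0 → Zeros: -0.3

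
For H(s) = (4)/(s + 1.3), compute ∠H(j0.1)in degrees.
Substitute s = j*0.1: H(j0.1) = 3.05882 - 0.235294j.
∠H(j0.1) = atan2(Im, Re) = atan2(-0.235294, 3.05882) = -4.40°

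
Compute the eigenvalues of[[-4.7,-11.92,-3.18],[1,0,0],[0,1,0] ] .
Eigenvalues solve det(λI - A) = 0.
Characteristic polynomial: λ^3 + 4.7*λ^2 + 11.92*λ + 3.18 = 0.
Factor: (λ + 0.3)(λ^2 + 4.4*λ + 10.6) = 0.
Roots: -0.3, -2.2 + 2.4j, -2.2 - 2.4j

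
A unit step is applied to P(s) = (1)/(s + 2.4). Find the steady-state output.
FVT: lim_{t→∞} y(t) = lim_{s→0} s*Y(s) where Y(s) = P(s)/s.
= lim_{s→0} P(s) = P(0) = num(0)/den(0) = 1/2.4 = 0.4167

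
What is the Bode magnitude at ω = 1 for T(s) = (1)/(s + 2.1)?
Substitute s = j*1: T(j1) = 0.38817 - 0.184843j.
|T(j1)| = sqrt(Re² + Im²) = 0.4299.
20*log₁₀(0.4299) = -7.33 dB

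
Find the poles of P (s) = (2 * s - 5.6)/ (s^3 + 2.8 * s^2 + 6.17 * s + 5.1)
Set denominator = 0: s^3 + 2.8*s^2 + 6.17*s + 5.1 = (s + 1.2)(s^2 + 1.6*s + 4.25) = 0 → Poles: -0.8 + 1.9j, -0.8 - 1.9j, -1.2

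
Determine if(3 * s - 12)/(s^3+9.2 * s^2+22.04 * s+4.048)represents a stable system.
Denominator: s^3 + 9.2*s^2 + 22.04*s + 4.048 = (s + 4.4)(s + 4.6)(s + 0.2). Poles: -0.2, -4.4, -4.6. All Re(p)<0: Yes (stable)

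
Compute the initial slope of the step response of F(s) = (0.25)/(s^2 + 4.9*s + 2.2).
IVT: y'(0⁺) = lim_{s→∞} s²·Y(s) = lim_{s→∞} s·F(s).
deg(num) = 0, deg(den) = 2, relative degree = 2 ≥ 2, so s·F(s) → 0. Initial slope = 0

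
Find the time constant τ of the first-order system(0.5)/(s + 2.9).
First-order system: τ = -1/pole. Pole = -2.9. τ = -1/(-2.9) = 0.3448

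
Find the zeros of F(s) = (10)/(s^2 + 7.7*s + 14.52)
Numerator is a nonzero constant (10) → Zeros: none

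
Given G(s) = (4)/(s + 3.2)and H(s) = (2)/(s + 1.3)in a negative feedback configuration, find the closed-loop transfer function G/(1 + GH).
Closed-loop T = G/(1+GH).
Numerator: G_num * H_den = 4*s + 5.2.
Denominator: G_den * H_den + G_num * H_num = (s^2 + 4.5*s + 4.16) + (8) = s^2 + 4.5*s + 12.16.
T(s) = (4*s + 5.2)/(s^2 + 4.5*s + 12.16)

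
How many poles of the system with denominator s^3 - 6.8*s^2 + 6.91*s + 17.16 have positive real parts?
s^3 - 6.8*s^2 + 6.91*s + 17.16 = (s - 3.9)(s - 4)(s + 1.1). Poles: -1.1, 3.9, 4. RHP poles (Re>0): 2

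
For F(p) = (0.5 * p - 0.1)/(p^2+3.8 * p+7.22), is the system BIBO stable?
Denominator: p^2 + 3.8*p + 7.22. Poles: -1.9 + 1.9j, -1.9 - 1.9j. All Re(p)<0: Yes (stable)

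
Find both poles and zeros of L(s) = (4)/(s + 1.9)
Set denominator = 0: s + 1.9 = 0 → Poles: -1.9
Numerator is a nonzero constant (4) → Zeros: none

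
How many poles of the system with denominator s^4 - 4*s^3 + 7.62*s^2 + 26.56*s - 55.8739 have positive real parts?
s^4 - 4*s^3 + 7.62*s^2 + 26.56*s - 55.8739 = (s - 1.7)(s + 2.3)(s^2 - 4.6*s + 14.29). Poles: -2.3, 1.7, 2.3 + 3j, 2.3 - 3j. RHP poles (Re>0): 3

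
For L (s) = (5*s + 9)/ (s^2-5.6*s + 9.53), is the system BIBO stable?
Denominator: s^2 - 5.6*s + 9.53. Poles: 2.8 + 1.3j, 2.8 - 1.3j. All Re(p)<0: No (unstable)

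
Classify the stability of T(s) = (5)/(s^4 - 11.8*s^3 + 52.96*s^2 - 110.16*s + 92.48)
Denominator: s^4 - 11.8*s^3 + 52.96*s^2 - 110.16*s + 92.48 = (s - 3.4)(s - 4)(s^2 - 4.4*s + 6.8). Poles: 2.2 + 1.4j, 2.2 - 1.4j, 3.4, 4. Unstable (4 pole(s) in RHP)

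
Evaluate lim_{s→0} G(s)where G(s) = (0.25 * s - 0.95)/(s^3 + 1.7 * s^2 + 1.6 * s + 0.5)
DC gain = G(0) = num(0)/den(0) = -0.95/0.5 = -1.9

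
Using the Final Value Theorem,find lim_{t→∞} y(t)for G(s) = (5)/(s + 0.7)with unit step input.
FVT: lim_{t→∞} y(t) = lim_{s→0} s*Y(s) where Y(s) = G(s)/s.
= lim_{s→0} G(s) = G(0) = num(0)/den(0) = 5/0.7 = 7.143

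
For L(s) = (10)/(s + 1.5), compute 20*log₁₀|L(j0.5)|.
Substitute s = j*0.5: L(j0.5) = 6 - 2j.
|L(j0.5)| = sqrt(Re² + Im²) = 6.325.
20*log₁₀(6.325) = 16.02 dB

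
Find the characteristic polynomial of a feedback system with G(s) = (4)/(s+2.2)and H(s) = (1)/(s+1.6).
Characteristic poly = G_den * H_den + G_num * H_num = (s^2 + 3.8*s + 3.52) + (4) = s^2 + 3.8*s + 7.52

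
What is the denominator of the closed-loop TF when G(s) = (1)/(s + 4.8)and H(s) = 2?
Characteristic poly = G_den * H_den + G_num * H_num = (s + 4.8) + (2) = s + 6.8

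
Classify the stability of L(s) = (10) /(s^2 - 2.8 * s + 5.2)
Denominator: s^2 - 2.8*s + 5.2. Poles: 1.4 + 1.8j, 1.4 - 1.8j. Unstable (2 pole(s) in RHP)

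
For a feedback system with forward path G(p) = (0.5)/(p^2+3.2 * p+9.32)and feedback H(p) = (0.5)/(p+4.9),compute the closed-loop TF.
Closed-loop T = G/(1+GH).
Numerator: G_num * H_den = 0.5*p + 2.45.
Denominator: G_den * H_den + G_num * H_num = (p^3 + 8.1*p^2 + 25*p + 45.668) + (0.25) = p^3 + 8.1*p^2 + 25*p + 45.918.
T(p) = (0.5*p + 2.45)/(p^3 + 8.1*p^2 + 25*p + 45.918)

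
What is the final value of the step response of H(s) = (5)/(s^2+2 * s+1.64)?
FVT: lim_{t→∞} y(t) = lim_{s→0} s*Y(s) where Y(s) = H(s)/s.
= lim_{s→0} H(s) = H(0) = num(0)/den(0) = 5/1.64 = 3.049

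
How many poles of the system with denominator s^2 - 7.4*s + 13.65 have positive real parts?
s^2 - 7.4*s + 13.65 = (s - 3.9)(s - 3.5). Poles: 3.5, 3.9. RHP poles (Re>0): 2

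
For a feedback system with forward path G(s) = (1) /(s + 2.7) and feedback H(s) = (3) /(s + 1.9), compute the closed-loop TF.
Closed-loop T = G/(1+GH).
Numerator: G_num * H_den = s + 1.9.
Denominator: G_den * H_den + G_num * H_num = (s^2 + 4.6*s + 5.13) + (3) = s^2 + 4.6*s + 8.13.
T(s) = (s + 1.9)/(s^2 + 4.6*s + 8.13)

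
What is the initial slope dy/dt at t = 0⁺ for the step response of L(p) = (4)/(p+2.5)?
IVT: y'(0⁺) = lim_{p→∞} p²·Y(p) = lim_{p→∞} p·L(p).
deg(num) = 0, deg(den) = 1, relative degree = 1, so p·L(p) → (leading num)/(leading den) = 4/1 = 4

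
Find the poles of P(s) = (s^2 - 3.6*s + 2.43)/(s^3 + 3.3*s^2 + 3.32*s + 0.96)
Set denominator = 0: s^3 + 3.3*s^2 + 3.32*s + 0.96 = (s + 1.6)(s + 1.2)(s + 0.5) = 0 → Poles: -0.5, -1.2, -1.6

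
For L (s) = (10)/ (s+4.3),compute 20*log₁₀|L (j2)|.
Substitute s = j*2: L(j2) = 1.91196 - 0.889284j.
|L(j2)| = sqrt(Re² + Im²) = 2.109.
20*log₁₀(2.109) = 6.48 dB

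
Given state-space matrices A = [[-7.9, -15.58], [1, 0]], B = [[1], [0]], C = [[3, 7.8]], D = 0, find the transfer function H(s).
H(s) = C(sI - A)⁻¹B + D.
Characteristic polynomial det(sI - A) = s^2 + 7.9*s + 15.58.
Numerator from C·adj(sI-A)·B + D·det(sI-A) = 3*s + 7.8.
H(s) = (3*s + 7.8)/(s^2 + 7.9*s + 15.58)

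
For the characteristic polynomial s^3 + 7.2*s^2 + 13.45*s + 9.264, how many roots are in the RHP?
s^3 + 7.2*s^2 + 13.45*s + 9.264 = (s + 4.8)(s^2 + 2.4*s + 1.93). Poles: -1.2 + 0.7j, -1.2 - 0.7j, -4.8. RHP poles (Re>0): 0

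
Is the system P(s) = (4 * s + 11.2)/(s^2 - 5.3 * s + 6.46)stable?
Denominator: s^2 - 5.3*s + 6.46 = (s - 1.9)(s - 3.4). Poles: 1.9, 3.4. All Re(p)<0: No (unstable)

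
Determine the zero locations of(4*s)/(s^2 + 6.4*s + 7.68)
Set numerator = 0: 4*s = 0 → Zeros: 0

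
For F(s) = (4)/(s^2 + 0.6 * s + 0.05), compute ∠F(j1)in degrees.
Substitute s = j*1: F(j1) = -3.0099 - 1.90099j.
∠F(j1) = atan2(Im, Re) = atan2(-1.90099, -3.0099) = -147.72°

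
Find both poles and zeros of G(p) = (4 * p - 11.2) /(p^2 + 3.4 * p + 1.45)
Set denominator = 0: p^2 + 3.4*p + 1.45 = (p + 2.9)(p + 0.5) = 0 → Poles: -0.5, -2.9
Set numerator = 0: 4*p - 11.2 = 0 → Zeros: 2.8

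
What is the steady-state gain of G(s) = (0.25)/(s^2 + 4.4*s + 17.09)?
DC gain = G(0) = num(0)/den(0) = 0.25/17.09 = 0.01463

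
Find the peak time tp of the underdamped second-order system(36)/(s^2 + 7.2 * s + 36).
Standard form: ωn²/(s²+2ζωn·s+ωn²) → ωn = 6, ζ = 0.6.
ωd = ωn·√(1-ζ²) = 6·√(1-0.6²) = 4.8.
tp = π/ωd = π/4.8 = 0.6545 s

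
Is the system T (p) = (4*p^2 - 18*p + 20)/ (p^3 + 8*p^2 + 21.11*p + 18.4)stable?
Denominator: p^3 + 8*p^2 + 21.11*p + 18.4 = (p + 2.5)(p + 2.3)(p + 3.2). Poles: -2.3, -2.5, -3.2. All Re(p)<0: Yes (stable)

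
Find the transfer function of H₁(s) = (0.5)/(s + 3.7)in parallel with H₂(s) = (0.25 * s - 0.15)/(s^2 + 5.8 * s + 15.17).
Parallel: H = H₁ + H₂ = (n₁·d₂ + n₂·d₁)/(d₁·d₂).
n₁·d₂ = 0.5*s^2 + 2.9*s + 7.585. n₂·d₁ = 0.25*s^2 + 0.775*s - 0.555. Sum = 0.75*s^2 + 3.675*s + 7.03. d₁·d₂ = s^3 + 9.5*s^2 + 36.63*s + 56.129.
H(s) = (0.75*s^2 + 3.675*s + 7.03)/(s^3 + 9.5*s^2 + 36.63*s + 56.129)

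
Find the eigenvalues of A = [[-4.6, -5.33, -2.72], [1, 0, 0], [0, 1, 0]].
Eigenvalues solve det(λI - A) = 0.
Characteristic polynomial: λ^3 + 4.6*λ^2 + 5.33*λ + 2.72 = 0.
Factor: (λ + 3.2)(λ^2 + 1.4*λ + 0.85) = 0.
Roots: -0.7 + 0.6j, -0.7 - 0.6j, -3.2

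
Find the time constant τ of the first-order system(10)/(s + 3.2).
First-order system: τ = -1/pole. Pole = -3.2. τ = -1/(-3.2) = 0.3125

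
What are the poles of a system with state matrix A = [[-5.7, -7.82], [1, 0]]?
Eigenvalues solve det(λI - A) = 0.
Characteristic polynomial: λ^2 + 5.7*λ + 7.82 = 0.
Factor: (λ + 3.4)(λ + 2.3) = 0.
Roots: -2.3, -3.4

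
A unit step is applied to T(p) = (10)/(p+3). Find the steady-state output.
FVT: lim_{t→∞} y(t) = lim_{p→0} p*Y(p) where Y(p) = T(p)/p.
= lim_{p→0} T(p) = T(0) = num(0)/den(0) = 10/3 = 3.333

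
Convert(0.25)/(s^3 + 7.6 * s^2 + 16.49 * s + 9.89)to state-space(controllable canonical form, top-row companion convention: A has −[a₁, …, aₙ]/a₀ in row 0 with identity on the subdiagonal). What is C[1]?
Reachable canonical form: C = numerator coefficients (right-aligned, zero-padded to length n).
num = 0.25, C = [[0, 0, 0.25]].
C[1] = 0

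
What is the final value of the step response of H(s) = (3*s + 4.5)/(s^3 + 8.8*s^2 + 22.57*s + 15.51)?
FVT: lim_{t→∞} y(t) = lim_{s→0} s*Y(s) where Y(s) = H(s)/s.
= lim_{s→0} H(s) = H(0) = num(0)/den(0) = 4.5/15.51 = 0.2901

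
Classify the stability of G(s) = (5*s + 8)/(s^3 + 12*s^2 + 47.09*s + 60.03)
Denominator: s^3 + 12*s^2 + 47.09*s + 60.03 = (s + 2.9)(s + 4.5)(s + 4.6). Poles: -2.9, -4.5, -4.6. Stable (all poles in LHP)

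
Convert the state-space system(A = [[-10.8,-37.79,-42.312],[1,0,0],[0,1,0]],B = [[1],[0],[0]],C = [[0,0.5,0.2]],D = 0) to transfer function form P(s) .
P(s) = C(sI - A)⁻¹B + D.
Characteristic polynomial det(sI - A) = s^3 + 10.8*s^2 + 37.79*s + 42.312.
Numerator from C·adj(sI-A)·B + D·det(sI-A) = 0.5*s + 0.2.
P(s) = (0.5*s + 0.2)/(s^3 + 10.8*s^2 + 37.79*s + 42.312)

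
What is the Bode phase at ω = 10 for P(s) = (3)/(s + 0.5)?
Substitute s = j*10: P(j10) = 0.0149626 - 0.299252j.
∠P(j10) = atan2(Im, Re) = atan2(-0.299252, 0.0149626) = -87.14°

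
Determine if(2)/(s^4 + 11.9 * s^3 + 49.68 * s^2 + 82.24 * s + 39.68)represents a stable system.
Denominator: s^4 + 11.9*s^3 + 49.68*s^2 + 82.24*s + 39.68 = (s + 4)(s + 4)(s + 0.8)(s + 3.1). Poles: -0.8, -3.1, -4, -4. All Re(p)<0: Yes (stable)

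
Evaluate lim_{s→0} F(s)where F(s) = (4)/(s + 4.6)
DC gain = F(0) = num(0)/den(0) = 4/4.6 = 0.8696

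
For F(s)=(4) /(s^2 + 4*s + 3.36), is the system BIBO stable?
Denominator: s^2 + 4*s + 3.36 = (s + 2.8)(s + 1.2). Poles: -1.2, -2.8. All Re(p)<0: Yes (stable)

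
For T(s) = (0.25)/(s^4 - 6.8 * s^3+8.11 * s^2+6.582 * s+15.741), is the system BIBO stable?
Denominator: s^4 - 6.8*s^3 + 8.11*s^2 + 6.582*s + 15.741 = (s - 3.3)(s - 4.5)(s^2 + s + 1.06). Poles: -0.5 + 0.9j, -0.5 - 0.9j, 3.3, 4.5. All Re(p)<0: No (unstable)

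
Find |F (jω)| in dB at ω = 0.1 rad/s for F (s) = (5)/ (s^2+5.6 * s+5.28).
Substitute s = j*0.1: F(j0.1) = 0.938173 - 0.099692j.
|F(j0.1)| = sqrt(Re² + Im²) = 0.9435.
20*log₁₀(0.9435) = -0.51 dB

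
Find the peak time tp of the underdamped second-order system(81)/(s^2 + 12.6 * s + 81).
Standard form: ωn²/(s²+2ζωn·s+ωn²) → ωn = 9, ζ = 0.7.
ωd = ωn·√(1-ζ²) = 9·√(1-0.7²) = 6.427.
tp = π/ωd = π/6.427 = 0.4888 s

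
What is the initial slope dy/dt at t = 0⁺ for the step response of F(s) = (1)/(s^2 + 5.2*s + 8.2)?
IVT: y'(0⁺) = lim_{s→∞} s²·Y(s) = lim_{s→∞} s·F(s).
deg(num) = 0, deg(den) = 2, relative degree = 2 ≥ 2, so s·F(s) → 0. Initial slope = 0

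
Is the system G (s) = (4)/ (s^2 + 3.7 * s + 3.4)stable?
Denominator: s^2 + 3.7*s + 3.4 = (s + 2)(s + 1.7). Poles: -1.7, -2. All Re(p)<0: Yes (stable)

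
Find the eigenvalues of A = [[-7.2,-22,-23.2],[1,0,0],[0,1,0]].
Eigenvalues solve det(λI - A) = 0.
Characteristic polynomial: λ^3 + 7.2*λ^2 + 22*λ + 23.2 = 0.
Factor: (λ + 2)(λ^2 + 5.2*λ + 11.6) = 0.
Roots: -2, -2.6 + 2.2j, -2.6 - 2.2j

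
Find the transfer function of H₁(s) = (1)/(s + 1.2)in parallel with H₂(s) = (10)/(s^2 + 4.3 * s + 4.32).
Parallel: H = H₁ + H₂ = (n₁·d₂ + n₂·d₁)/(d₁·d₂).
n₁·d₂ = s^2 + 4.3*s + 4.32. n₂·d₁ = 10*s + 12. Sum = s^2 + 14.3*s + 16.32. d₁·d₂ = s^3 + 5.5*s^2 + 9.48*s + 5.184.
H(s) = (s^2 + 14.3*s + 16.32)/(s^3 + 5.5*s^2 + 9.48*s + 5.184)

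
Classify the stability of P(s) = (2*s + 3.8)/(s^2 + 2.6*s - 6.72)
Denominator: s^2 + 2.6*s - 6.72 = (s - 1.6)(s + 4.2). Poles: -4.2, 1.6. Unstable (1 pole(s) in RHP)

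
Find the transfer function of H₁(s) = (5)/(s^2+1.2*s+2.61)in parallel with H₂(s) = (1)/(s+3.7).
Parallel: H = H₁ + H₂ = (n₁·d₂ + n₂·d₁)/(d₁·d₂).
n₁·d₂ = 5*s + 18.5. n₂·d₁ = s^2 + 1.2*s + 2.61. Sum = s^2 + 6.2*s + 21.11. d₁·d₂ = s^3 + 4.9*s^2 + 7.05*s + 9.657.
H(s) = (s^2 + 6.2*s + 21.11)/(s^3 + 4.9*s^2 + 7.05*s + 9.657)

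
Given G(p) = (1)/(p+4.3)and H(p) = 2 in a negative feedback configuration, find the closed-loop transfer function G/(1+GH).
Closed-loop T = G/(1+GH).
Numerator: G_num * H_den = 1.
Denominator: G_den * H_den + G_num * H_num = (p + 4.3) + (2) = p + 6.3.
T(p) = (1)/(p + 6.3)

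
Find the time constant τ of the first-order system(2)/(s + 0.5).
First-order system: τ = -1/pole. Pole = -0.5. τ = -1/(-0.5) = 2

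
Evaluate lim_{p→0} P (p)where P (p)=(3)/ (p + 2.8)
DC gain = P(0) = num(0)/den(0) = 3/2.8 = 1.071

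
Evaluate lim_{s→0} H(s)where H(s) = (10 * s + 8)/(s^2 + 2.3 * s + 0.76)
DC gain = H(0) = num(0)/den(0) = 8/0.76 = 10.53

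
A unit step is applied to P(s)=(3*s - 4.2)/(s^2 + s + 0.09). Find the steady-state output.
FVT: lim_{t→∞} y(t) = lim_{s→0} s*Y(s) where Y(s) = P(s)/s.
= lim_{s→0} P(s) = P(0) = num(0)/den(0) = -4.2/0.09 = -46.67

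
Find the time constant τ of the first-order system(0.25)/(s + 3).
First-order system: τ = -1/pole. Pole = -3. τ = -1/(-3) = 0.3333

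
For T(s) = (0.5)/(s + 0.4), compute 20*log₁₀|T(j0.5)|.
Substitute s = j*0.5: T(j0.5) = 0.487805 - 0.609756j.
|T(j0.5)| = sqrt(Re² + Im²) = 0.7809.
20*log₁₀(0.7809) = -2.15 dB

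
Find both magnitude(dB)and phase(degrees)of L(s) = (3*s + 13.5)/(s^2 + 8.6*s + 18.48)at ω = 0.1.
Substitute s = j*0.1: L(j0.1) = 0.730088 - 0.0177518j.
|L| = 20*log₁₀(sqrt(Re²+Im²)) = -2.73 dB.
∠L = atan2(Im, Re) = -1.39°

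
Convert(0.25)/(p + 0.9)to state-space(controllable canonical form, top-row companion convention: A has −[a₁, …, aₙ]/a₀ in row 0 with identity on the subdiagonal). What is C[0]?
Reachable canonical form: C = numerator coefficients (right-aligned, zero-padded to length n).
num = 0.25, C = [[0.25]].
C[0] = 0.25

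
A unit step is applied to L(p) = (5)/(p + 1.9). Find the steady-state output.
FVT: lim_{t→∞} y(t) = lim_{p→0} p*Y(p) where Y(p) = L(p)/p.
= lim_{p→0} L(p) = L(0) = num(0)/den(0) = 5/1.9 = 2.632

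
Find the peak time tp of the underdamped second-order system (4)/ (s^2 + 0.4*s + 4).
Standard form: ωn²/(s²+2ζωn·s+ωn²) → ωn = 2, ζ = 0.1.
ωd = ωn·√(1-ζ²) = 2·√(1-0.1²) = 1.99.
tp = π/ωd = π/1.99 = 1.579 s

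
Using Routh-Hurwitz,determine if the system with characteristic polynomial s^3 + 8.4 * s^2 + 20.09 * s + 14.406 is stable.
Routh array:
s^3: [1, 20.09]; s^2: [8.4, 14.406]; s^1: [18.375]; s^0: [14.406]
First column: [1, 8.4, 18.375, 14.406]. Sign changes = 0.
Yes, stable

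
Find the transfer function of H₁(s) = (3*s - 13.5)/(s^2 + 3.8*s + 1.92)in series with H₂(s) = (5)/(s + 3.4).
Series: H = H₁ · H₂ = (n₁·n₂)/(d₁·d₂).
Num: n₁·n₂ = 15*s - 67.5. Den: d₁·d₂ = s^3 + 7.2*s^2 + 14.84*s + 6.528.
H(s) = (15*s - 67.5)/(s^3 + 7.2*s^2 + 14.84*s + 6.528)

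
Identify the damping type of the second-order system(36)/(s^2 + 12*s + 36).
Standard form: ωn²/(s²+2ζωn·s+ωn²) gives ωn=6, ζ=1.
Critically damped (ζ = 1)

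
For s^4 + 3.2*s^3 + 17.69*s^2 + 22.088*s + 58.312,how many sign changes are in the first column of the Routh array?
Routh array:
s^4: [1, 17.69, 58.312]; s^3: [3.2, 22.088]; s^2: [10.7875, 58.312]; s^1: [4.79035]; s^0: [58.312]
First column: [1, 3.2, 10.7875, 4.79035, 58.312]. Sign changes = 0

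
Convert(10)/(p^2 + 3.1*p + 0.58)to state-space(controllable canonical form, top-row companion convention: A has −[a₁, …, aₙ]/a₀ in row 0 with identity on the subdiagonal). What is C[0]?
Reachable canonical form: C = numerator coefficients (right-aligned, zero-padded to length n).
num = 10, C = [[0, 10]].
C[0] = 0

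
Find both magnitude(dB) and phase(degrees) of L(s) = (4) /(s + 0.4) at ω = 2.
Substitute s = j*2: L(j2) = 0.384615 - 1.92308j.
|L| = 20*log₁₀(sqrt(Re²+Im²)) = 5.85 dB.
∠L = atan2(Im, Re) = -78.69°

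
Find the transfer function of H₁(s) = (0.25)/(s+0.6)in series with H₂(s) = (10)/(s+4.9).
Series: H = H₁ · H₂ = (n₁·n₂)/(d₁·d₂).
Num: n₁·n₂ = 2.5. Den: d₁·d₂ = s^2 + 5.5*s + 2.94.
H(s) = (2.5)/(s^2 + 5.5*s + 2.94)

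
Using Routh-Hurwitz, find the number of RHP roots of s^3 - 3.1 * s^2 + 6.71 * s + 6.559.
Routh array:
s^3: [1, 6.71]; s^2: [-3.1, 6.559]; s^1: [8.82581]; s^0: [6.559]
First column: [1, -3.1, 8.82581, 6.559]. Sign changes = RHP roots = 2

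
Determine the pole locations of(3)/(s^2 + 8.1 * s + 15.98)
Set denominator = 0: s^2 + 8.1*s + 15.98 = (s + 3.4)(s + 4.7) = 0 → Poles: -3.4, -4.7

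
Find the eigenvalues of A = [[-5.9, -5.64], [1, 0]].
Eigenvalues solve det(λI - A) = 0.
Characteristic polynomial: λ^2 + 5.9*λ + 5.64 = 0.
Factor: (λ + 1.2)(λ + 4.7) = 0.
Roots: -1.2, -4.7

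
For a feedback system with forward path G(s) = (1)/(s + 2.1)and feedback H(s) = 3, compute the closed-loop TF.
Closed-loop T = G/(1+GH).
Numerator: G_num * H_den = 1.
Denominator: G_den * H_den + G_num * H_num = (s + 2.1) + (3) = s + 5.1.
T(s) = (1)/(s + 5.1)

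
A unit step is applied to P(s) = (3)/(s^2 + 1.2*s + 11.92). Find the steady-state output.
FVT: lim_{t→∞} y(t) = lim_{s→0} s*Y(s) where Y(s) = P(s)/s.
= lim_{s→0} P(s) = P(0) = num(0)/den(0) = 3/11.92 = 0.2517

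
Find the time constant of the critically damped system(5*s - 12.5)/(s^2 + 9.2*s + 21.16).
Critically damped (ζ = 1): repeated real pole at -4.6, -4.6. τ = -1/pole = 0.2174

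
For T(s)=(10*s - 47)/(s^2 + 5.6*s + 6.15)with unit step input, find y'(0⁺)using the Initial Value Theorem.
IVT: y'(0⁺) = lim_{s→∞} s²·Y(s) = lim_{s→∞} s·T(s).
deg(num) = 1, deg(den) = 2, relative degree = 1, so s·T(s) → (leading num)/(leading den) = 10/1 = 10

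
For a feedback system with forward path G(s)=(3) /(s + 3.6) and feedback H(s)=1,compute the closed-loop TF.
Closed-loop T = G/(1+GH).
Numerator: G_num * H_den = 3.
Denominator: G_den * H_den + G_num * H_num = (s + 3.6) + (3) = s + 6.6.
T(s) = (3)/(s + 6.6)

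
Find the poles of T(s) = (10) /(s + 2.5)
Set denominator = 0: s + 2.5 = 0 → Poles: -2.5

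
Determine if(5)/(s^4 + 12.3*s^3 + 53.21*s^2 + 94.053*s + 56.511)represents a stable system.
Denominator: s^4 + 12.3*s^3 + 53.21*s^2 + 94.053*s + 56.511 = (s + 4.5)(s + 1.3)(s + 4.2)(s + 2.3). Poles: -1.3, -2.3, -4.2, -4.5. All Re(p)<0: Yes (stable)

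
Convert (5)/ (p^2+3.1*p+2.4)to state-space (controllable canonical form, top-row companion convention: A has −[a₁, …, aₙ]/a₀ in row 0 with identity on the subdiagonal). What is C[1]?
Reachable canonical form: C = numerator coefficients (right-aligned, zero-padded to length n).
num = 5, C = [[0, 5]].
C[1] = 5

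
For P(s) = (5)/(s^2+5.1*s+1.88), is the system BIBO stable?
Denominator: s^2 + 5.1*s + 1.88 = (s + 0.4)(s + 4.7). Poles: -0.4, -4.7. All Re(p)<0: Yes (stable)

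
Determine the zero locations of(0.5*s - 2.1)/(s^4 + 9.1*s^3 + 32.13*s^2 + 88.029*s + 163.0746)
Set numerator = 0: 0.5*s - 2.1 = 0 → Zeros: 4.2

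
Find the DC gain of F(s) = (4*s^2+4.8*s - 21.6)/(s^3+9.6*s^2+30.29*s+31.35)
DC gain = F(0) = num(0)/den(0) = -21.6/31.35 = -0.689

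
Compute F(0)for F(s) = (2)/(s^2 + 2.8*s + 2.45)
DC gain = F(0) = num(0)/den(0) = 2/2.45 = 0.8163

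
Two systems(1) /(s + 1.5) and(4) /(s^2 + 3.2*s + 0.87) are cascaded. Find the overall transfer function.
Series: H = H₁ · H₂ = (n₁·n₂)/(d₁·d₂).
Num: n₁·n₂ = 4. Den: d₁·d₂ = s^3 + 4.7*s^2 + 5.67*s + 1.305.
H(s) = (4)/(s^3 + 4.7*s^2 + 5.67*s + 1.305)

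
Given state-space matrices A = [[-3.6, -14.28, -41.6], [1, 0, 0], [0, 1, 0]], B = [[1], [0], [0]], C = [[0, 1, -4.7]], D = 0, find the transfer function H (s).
H(s) = C(sI - A)⁻¹B + D.
Characteristic polynomial det(sI - A) = s^3 + 3.6*s^2 + 14.28*s + 41.6.
Numerator from C·adj(sI-A)·B + D·det(sI-A) = s - 4.7.
H(s) = (s - 4.7)/(s^3 + 3.6*s^2 + 14.28*s + 41.6)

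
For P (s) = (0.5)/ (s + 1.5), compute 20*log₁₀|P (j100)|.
Substitute s = j*100: P(j100) = 7.49831e-05 - 0.00499888j.
|P(j100)| = sqrt(Re² + Im²) = 0.004999.
20*log₁₀(0.004999) = -46.02 dB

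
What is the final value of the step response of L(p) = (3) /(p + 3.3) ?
FVT: lim_{t→∞} y(t) = lim_{p→0} p*Y(p) where Y(p) = L(p)/p.
= lim_{p→0} L(p) = L(0) = num(0)/den(0) = 3/3.3 = 0.9091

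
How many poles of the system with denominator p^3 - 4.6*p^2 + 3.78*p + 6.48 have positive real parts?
p^3 - 4.6*p^2 + 3.78*p + 6.48 = (p + 0.8)(p^2 - 5.4*p + 8.1). Poles: -0.8, 2.7 + 0.9j, 2.7 - 0.9j. RHP poles (Re>0): 2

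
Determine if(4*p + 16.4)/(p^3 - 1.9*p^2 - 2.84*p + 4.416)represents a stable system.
Denominator: p^3 - 1.9*p^2 - 2.84*p + 4.416 = (p - 1.2)(p - 2.3)(p + 1.6). Poles: -1.6, 1.2, 2.3. All Re(p)<0: No (unstable)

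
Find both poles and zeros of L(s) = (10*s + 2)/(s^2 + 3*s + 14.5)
Set denominator = 0: s^2 + 3*s + 14.5 = 0 → Poles: -1.5 + 3.5j, -1.5 - 3.5j
Set numerator = 0: 10*s + 2 = 0 → Zeros: -0.2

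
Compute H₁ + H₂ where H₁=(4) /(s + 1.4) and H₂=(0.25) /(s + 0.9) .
Parallel: H = H₁ + H₂ = (n₁·d₂ + n₂·d₁)/(d₁·d₂).
n₁·d₂ = 4*s + 3.6. n₂·d₁ = 0.25*s + 0.35. Sum = 4.25*s + 3.95. d₁·d₂ = s^2 + 2.3*s + 1.26.
H(s) = (4.25*s + 3.95)/(s^2 + 2.3*s + 1.26)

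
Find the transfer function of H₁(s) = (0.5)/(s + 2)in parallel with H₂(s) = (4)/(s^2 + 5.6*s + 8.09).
Parallel: H = H₁ + H₂ = (n₁·d₂ + n₂·d₁)/(d₁·d₂).
n₁·d₂ = 0.5*s^2 + 2.8*s + 4.045. n₂·d₁ = 4*s + 8. Sum = 0.5*s^2 + 6.8*s + 12.045. d₁·d₂ = s^3 + 7.6*s^2 + 19.29*s + 16.18.
H(s) = (0.5*s^2 + 6.8*s + 12.045)/(s^3 + 7.6*s^2 + 19.29*s + 16.18)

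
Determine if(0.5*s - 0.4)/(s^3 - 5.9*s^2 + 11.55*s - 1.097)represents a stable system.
Denominator: s^3 - 5.9*s^2 + 11.55*s - 1.097 = (s - 0.1)(s^2 - 5.8*s + 10.97). Poles: 0.1, 2.9 + 1.6j, 2.9 - 1.6j. All Re(p)<0: No (unstable)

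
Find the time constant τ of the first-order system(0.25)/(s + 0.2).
First-order system: τ = -1/pole. Pole = -0.2. τ = -1/(-0.2) = 5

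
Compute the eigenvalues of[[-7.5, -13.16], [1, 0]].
Eigenvalues solve det(λI - A) = 0.
Characteristic polynomial: λ^2 + 7.5*λ + 13.16 = 0.
Factor: (λ + 4.7)(λ + 2.8) = 0.
Roots: -2.8, -4.7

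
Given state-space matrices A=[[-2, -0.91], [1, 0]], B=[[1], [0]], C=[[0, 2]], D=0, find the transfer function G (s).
G(s) = C(sI - A)⁻¹B + D.
Characteristic polynomial det(sI - A) = s^2 + 2*s + 0.91.
Numerator from C·adj(sI-A)·B + D·det(sI-A) = 2.
G(s) = (2)/(s^2 + 2*s + 0.91)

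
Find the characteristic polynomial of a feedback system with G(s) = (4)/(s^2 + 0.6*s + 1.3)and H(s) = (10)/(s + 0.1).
Characteristic poly = G_den * H_den + G_num * H_num = (s^3 + 0.7*s^2 + 1.36*s + 0.13) + (40) = s^3 + 0.7*s^2 + 1.36*s + 40.13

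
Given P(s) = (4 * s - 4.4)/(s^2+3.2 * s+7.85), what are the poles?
Set denominator = 0: s^2 + 3.2*s + 7.85 = 0 → Poles: -1.6 + 2.3j, -1.6 - 2.3j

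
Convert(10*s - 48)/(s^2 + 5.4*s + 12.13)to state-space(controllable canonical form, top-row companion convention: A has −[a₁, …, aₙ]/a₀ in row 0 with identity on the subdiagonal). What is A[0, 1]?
Reachable canonical form for den = s^2 + 5.4*s + 12.13: top row of A = -[a₁,a₂,...,aₙ]/a₀, ones on the subdiagonal, zeros elsewhere.
A = [[-5.4, -12.13], [1, 0]].
A[0,1] = -12.13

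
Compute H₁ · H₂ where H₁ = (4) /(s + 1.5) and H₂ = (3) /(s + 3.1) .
Series: H = H₁ · H₂ = (n₁·n₂)/(d₁·d₂).
Num: n₁·n₂ = 12. Den: d₁·d₂ = s^2 + 4.6*s + 4.65.
H(s) = (12)/(s^2 + 4.6*s + 4.65)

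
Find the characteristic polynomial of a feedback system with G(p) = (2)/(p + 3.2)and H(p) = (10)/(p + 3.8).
Characteristic poly = G_den * H_den + G_num * H_num = (p^2 + 7*p + 12.16) + (20) = p^2 + 7*p + 32.16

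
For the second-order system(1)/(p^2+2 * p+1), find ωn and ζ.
Standard form: ωn²/(p²+2ζωn·p+ωn²).
const=1=ωn² → ωn=1, p coeff=2=2ζωn → ζ=1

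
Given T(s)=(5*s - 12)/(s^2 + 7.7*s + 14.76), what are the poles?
Set denominator = 0: s^2 + 7.7*s + 14.76 = (s + 4.1)(s + 3.6) = 0 → Poles: -3.6, -4.1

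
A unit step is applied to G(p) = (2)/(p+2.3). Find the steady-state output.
FVT: lim_{t→∞} y(t) = lim_{p→0} p*Y(p) where Y(p) = G(p)/p.
= lim_{p→0} G(p) = G(0) = num(0)/den(0) = 2/2.3 = 0.8696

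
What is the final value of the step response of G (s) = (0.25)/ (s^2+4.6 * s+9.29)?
FVT: lim_{t→∞} y(t) = lim_{s→0} s*Y(s) where Y(s) = G(s)/s.
= lim_{s→0} G(s) = G(0) = num(0)/den(0) = 0.25/9.29 = 0.02691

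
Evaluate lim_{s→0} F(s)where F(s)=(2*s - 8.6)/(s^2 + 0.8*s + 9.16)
DC gain = F(0) = num(0)/den(0) = -8.6/9.16 = -0.9389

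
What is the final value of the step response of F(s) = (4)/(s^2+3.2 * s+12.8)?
FVT: lim_{t→∞} y(t) = lim_{s→0} s*Y(s) where Y(s) = F(s)/s.
= lim_{s→0} F(s) = F(0) = num(0)/den(0) = 4/12.8 = 0.3125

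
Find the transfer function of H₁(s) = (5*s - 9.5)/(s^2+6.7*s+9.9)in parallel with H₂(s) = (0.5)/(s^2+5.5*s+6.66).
Parallel: H = H₁ + H₂ = (n₁·d₂ + n₂·d₁)/(d₁·d₂).
n₁·d₂ = 5*s^3 + 18*s^2 - 18.95*s - 63.27. n₂·d₁ = 0.5*s^2 + 3.35*s + 4.95. Sum = 5*s^3 + 18.5*s^2 - 15.6*s - 58.32. d₁·d₂ = s^4 + 12.2*s^3 + 53.41*s^2 + 99.072*s + 65.934.
H(s) = (5*s^3 + 18.5*s^2 - 15.6*s - 58.32)/(s^4 + 12.2*s^3 + 53.41*s^2 + 99.072*s + 65.934)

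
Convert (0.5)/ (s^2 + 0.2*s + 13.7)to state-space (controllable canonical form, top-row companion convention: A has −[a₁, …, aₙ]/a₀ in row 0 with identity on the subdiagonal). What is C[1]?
Reachable canonical form: C = numerator coefficients (right-aligned, zero-padded to length n).
num = 0.5, C = [[0, 0.5]].
C[1] = 0.5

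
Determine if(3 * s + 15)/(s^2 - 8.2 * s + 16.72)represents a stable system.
Denominator: s^2 - 8.2*s + 16.72 = (s - 3.8)(s - 4.4). Poles: 3.8, 4.4. All Re(p)<0: No (unstable)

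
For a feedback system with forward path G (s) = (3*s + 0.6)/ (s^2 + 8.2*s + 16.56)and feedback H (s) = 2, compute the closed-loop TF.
Closed-loop T = G/(1+GH).
Numerator: G_num * H_den = 3*s + 0.6.
Denominator: G_den * H_den + G_num * H_num = (s^2 + 8.2*s + 16.56) + (6*s + 1.2) = s^2 + 14.2*s + 17.76.
T(s) = (3*s + 0.6)/(s^2 + 14.2*s + 17.76)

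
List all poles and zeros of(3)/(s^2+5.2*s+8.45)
Set denominator = 0: s^2 + 5.2*s + 8.45 = 0 → Poles: -2.6 + 1.3j, -2.6 - 1.3j
Numerator is a nonzero constant (3) → Zeros: none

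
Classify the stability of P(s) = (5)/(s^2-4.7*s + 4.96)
Denominator: s^2 - 4.7*s + 4.96 = (s - 1.6)(s - 3.1). Poles: 1.6, 3.1. Unstable (2 pole(s) in RHP)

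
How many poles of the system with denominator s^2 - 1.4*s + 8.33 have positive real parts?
Poles: 0.7 + 2.8j, 0.7 - 2.8j. RHP poles (Re>0): 2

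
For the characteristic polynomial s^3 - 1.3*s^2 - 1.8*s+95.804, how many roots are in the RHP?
s^3 - 1.3*s^2 - 1.8*s + 95.804 = (s + 4.3)(s^2 - 5.6*s + 22.28). Poles: -4.3, 2.8 + 3.8j, 2.8 - 3.8j. RHP poles (Re>0): 2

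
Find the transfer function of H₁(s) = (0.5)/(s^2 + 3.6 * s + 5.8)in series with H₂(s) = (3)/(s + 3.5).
Series: H = H₁ · H₂ = (n₁·n₂)/(d₁·d₂).
Num: n₁·n₂ = 1.5. Den: d₁·d₂ = s^3 + 7.1*s^2 + 18.4*s + 20.3.
H(s) = (1.5)/(s^3 + 7.1*s^2 + 18.4*s + 20.3)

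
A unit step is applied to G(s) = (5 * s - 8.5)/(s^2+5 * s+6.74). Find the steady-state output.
FVT: lim_{t→∞} y(t) = lim_{s→0} s*Y(s) where Y(s) = G(s)/s.
= lim_{s→0} G(s) = G(0) = num(0)/den(0) = -8.5/6.74 = -1.261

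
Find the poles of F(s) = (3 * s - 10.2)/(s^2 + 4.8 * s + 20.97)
Set denominator = 0: s^2 + 4.8*s + 20.97 = 0 → Poles: -2.4 + 3.9j, -2.4 - 3.9j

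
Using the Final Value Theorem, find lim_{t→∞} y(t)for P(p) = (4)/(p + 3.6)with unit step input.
FVT: lim_{t→∞} y(t) = lim_{p→0} p*Y(p) where Y(p) = P(p)/p.
= lim_{p→0} P(p) = P(0) = num(0)/den(0) = 4/3.6 = 1.111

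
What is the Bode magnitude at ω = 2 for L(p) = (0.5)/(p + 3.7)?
Substitute p = j*2: L(j2) = 0.104579 - 0.0565291j.
|L(j2)| = sqrt(Re² + Im²) = 0.1189.
20*log₁₀(0.1189) = -18.50 dB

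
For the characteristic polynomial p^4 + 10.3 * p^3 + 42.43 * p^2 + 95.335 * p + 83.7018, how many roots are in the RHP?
p^4 + 10.3*p^3 + 42.43*p^2 + 95.335*p + 83.7018 = (p + 4.9)(p + 1.8)(p^2 + 3.6*p + 9.49). Poles: -1.8, -1.8 + 2.5j, -1.8 - 2.5j, -4.9. RHP poles (Re>0): 0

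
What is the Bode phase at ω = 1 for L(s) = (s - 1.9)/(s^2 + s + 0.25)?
Substitute s = j*1: L(j1) = 1.552 + 0.736j.
∠L(j1) = atan2(Im, Re) = atan2(0.736, 1.552) = 25.37°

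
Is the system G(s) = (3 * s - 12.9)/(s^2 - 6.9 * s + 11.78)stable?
Denominator: s^2 - 6.9*s + 11.78 = (s - 3.8)(s - 3.1). Poles: 3.1, 3.8. All Re(p)<0: No (unstable)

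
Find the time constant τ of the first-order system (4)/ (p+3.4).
First-order system: τ = -1/pole. Pole = -3.4. τ = -1/(-3.4) = 0.2941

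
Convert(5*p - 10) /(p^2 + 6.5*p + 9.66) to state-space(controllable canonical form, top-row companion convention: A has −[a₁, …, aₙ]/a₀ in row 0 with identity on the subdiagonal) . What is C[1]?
Reachable canonical form: C = numerator coefficients (right-aligned, zero-padded to length n).
num = 5*p - 10, C = [[5, -10]].
C[1] = -10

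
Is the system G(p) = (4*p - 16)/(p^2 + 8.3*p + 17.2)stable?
Denominator: p^2 + 8.3*p + 17.2 = (p + 4)(p + 4.3). Poles: -4, -4.3. All Re(p)<0: Yes (stable)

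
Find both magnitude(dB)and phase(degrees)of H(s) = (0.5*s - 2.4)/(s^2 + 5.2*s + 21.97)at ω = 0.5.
Substitute s = j*0.5: H(j0.5) = -0.107578 + 0.0243878j.
|H| = 20*log₁₀(sqrt(Re²+Im²)) = -19.15 dB.
∠H = atan2(Im, Re) = 167.23°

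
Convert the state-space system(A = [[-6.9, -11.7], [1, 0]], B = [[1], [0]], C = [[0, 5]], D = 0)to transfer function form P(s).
P(s) = C(sI - A)⁻¹B + D.
Characteristic polynomial det(sI - A) = s^2 + 6.9*s + 11.7.
Numerator from C·adj(sI-A)·B + D·det(sI-A) = 5.
P(s) = (5)/(s^2 + 6.9*s + 11.7)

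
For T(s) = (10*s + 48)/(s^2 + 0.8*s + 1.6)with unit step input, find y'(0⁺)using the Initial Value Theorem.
IVT: y'(0⁺) = lim_{s→∞} s²·Y(s) = lim_{s→∞} s·T(s).
deg(num) = 1, deg(den) = 2, relative degree = 1, so s·T(s) → (leading num)/(leading den) = 10/1 = 10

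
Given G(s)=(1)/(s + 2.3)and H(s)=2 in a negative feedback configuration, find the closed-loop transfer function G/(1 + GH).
Closed-loop T = G/(1+GH).
Numerator: G_num * H_den = 1.
Denominator: G_den * H_den + G_num * H_num = (s + 2.3) + (2) = s + 4.3.
T(s) = (1)/(s + 4.3)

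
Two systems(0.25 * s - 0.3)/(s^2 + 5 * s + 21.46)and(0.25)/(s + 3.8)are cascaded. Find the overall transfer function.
Series: H = H₁ · H₂ = (n₁·n₂)/(d₁·d₂).
Num: n₁·n₂ = 0.0625*s - 0.075. Den: d₁·d₂ = s^3 + 8.8*s^2 + 40.46*s + 81.548.
H(s) = (0.0625*s - 0.075)/(s^3 + 8.8*s^2 + 40.46*s + 81.548)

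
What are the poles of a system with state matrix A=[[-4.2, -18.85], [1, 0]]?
Eigenvalues solve det(λI - A) = 0.
Characteristic polynomial: λ^2 + 4.2*λ + 18.85 = 0.
Roots: -2.1 + 3.8j, -2.1 - 3.8j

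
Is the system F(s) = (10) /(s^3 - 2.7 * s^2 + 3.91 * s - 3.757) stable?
Denominator: s^3 - 2.7*s^2 + 3.91*s - 3.757 = (s - 1.7)(s^2 - s + 2.21). Poles: 0.5 + 1.4j, 0.5 - 1.4j, 1.7. All Re(p)<0: No (unstable)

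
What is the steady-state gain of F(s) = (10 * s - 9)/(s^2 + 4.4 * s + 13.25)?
DC gain = F(0) = num(0)/den(0) = -9/13.25 = -0.6792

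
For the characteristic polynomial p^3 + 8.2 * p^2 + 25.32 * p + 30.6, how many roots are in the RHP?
p^3 + 8.2*p^2 + 25.32*p + 30.6 = (p + 3.4)(p^2 + 4.8*p + 9). Poles: -2.4 + 1.8j, -2.4 - 1.8j, -3.4. RHP poles (Re>0): 0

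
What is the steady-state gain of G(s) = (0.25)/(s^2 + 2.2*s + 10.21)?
DC gain = G(0) = num(0)/den(0) = 0.25/10.21 = 0.02449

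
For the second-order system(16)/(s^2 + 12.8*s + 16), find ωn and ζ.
Standard form: ωn²/(s²+2ζωn·s+ωn²).
const=16=ωn² → ωn=4, s coeff=12.8=2ζωn → ζ=1.6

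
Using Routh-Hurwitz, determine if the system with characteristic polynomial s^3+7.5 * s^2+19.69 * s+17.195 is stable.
Routh array:
s^3: [1, 19.69]; s^2: [7.5, 17.195]; s^1: [17.3973]; s^0: [17.195]
First column: [1, 7.5, 17.3973, 17.195]. Sign changes = 0.
Yes, stable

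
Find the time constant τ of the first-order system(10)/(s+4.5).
First-order system: τ = -1/pole. Pole = -4.5. τ = -1/(-4.5) = 0.2222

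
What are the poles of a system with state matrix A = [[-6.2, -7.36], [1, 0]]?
Eigenvalues solve det(λI - A) = 0.
Characteristic polynomial: λ^2 + 6.2*λ + 7.36 = 0.
Factor: (λ + 4.6)(λ + 1.6) = 0.
Roots: -1.6, -4.6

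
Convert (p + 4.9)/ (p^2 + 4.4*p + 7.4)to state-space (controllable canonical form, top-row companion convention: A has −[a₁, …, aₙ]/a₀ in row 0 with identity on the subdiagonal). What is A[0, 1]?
Reachable canonical form for den = p^2 + 4.4*p + 7.4: top row of A = -[a₁,a₂,...,aₙ]/a₀, ones on the subdiagonal, zeros elsewhere.
A = [[-4.4, -7.4], [1, 0]].
A[0,1] = -7.4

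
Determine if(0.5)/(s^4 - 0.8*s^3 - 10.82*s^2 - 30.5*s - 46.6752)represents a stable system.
Denominator: s^4 - 0.8*s^3 - 10.82*s^2 - 30.5*s - 46.6752 = (s - 4.8)(s + 2.2)(s^2 + 1.8*s + 4.42). Poles: -0.9 + 1.9j, -0.9 - 1.9j, -2.2, 4.8. All Re(p)<0: No (unstable)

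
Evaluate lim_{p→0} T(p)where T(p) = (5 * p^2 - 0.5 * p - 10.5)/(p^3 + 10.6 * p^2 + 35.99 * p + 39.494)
DC gain = T(0) = num(0)/den(0) = -10.5/39.494 = -0.2659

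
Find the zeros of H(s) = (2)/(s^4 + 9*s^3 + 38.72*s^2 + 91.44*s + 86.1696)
Numerator is a nonzero constant (2) → Zeros: none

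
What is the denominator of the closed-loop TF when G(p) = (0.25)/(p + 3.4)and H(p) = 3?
Characteristic poly = G_den * H_den + G_num * H_num = (p + 3.4) + (0.75) = p + 4.15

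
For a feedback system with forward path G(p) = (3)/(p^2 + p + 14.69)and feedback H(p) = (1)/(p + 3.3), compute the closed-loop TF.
Closed-loop T = G/(1+GH).
Numerator: G_num * H_den = 3*p + 9.9.
Denominator: G_den * H_den + G_num * H_num = (p^3 + 4.3*p^2 + 17.99*p + 48.477) + (3) = p^3 + 4.3*p^2 + 17.99*p + 51.477.
T(p) = (3*p + 9.9)/(p^3 + 4.3*p^2 + 17.99*p + 51.477)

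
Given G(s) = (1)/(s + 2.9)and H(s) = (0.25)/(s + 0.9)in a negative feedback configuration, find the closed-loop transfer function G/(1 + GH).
Closed-loop T = G/(1+GH).
Numerator: G_num * H_den = s + 0.9.
Denominator: G_den * H_den + G_num * H_num = (s^2 + 3.8*s + 2.61) + (0.25) = s^2 + 3.8*s + 2.86.
T(s) = (s + 0.9)/(s^2 + 3.8*s + 2.86)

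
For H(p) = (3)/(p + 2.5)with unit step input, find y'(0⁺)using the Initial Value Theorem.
IVT: y'(0⁺) = lim_{p→∞} p²·Y(p) = lim_{p→∞} p·H(p).
deg(num) = 0, deg(den) = 1, relative degree = 1, so p·H(p) → (leading num)/(leading den) = 3/1 = 3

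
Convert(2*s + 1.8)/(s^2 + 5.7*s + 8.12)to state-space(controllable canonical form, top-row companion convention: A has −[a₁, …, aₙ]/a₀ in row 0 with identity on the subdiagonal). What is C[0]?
Reachable canonical form: C = numerator coefficients (right-aligned, zero-padded to length n).
num = 2*s + 1.8, C = [[2, 1.8]].
C[0] = 2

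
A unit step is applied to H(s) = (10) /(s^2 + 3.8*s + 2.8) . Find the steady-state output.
FVT: lim_{t→∞} y(t) = lim_{s→0} s*Y(s) where Y(s) = H(s)/s.
= lim_{s→0} H(s) = H(0) = num(0)/den(0) = 10/2.8 = 3.571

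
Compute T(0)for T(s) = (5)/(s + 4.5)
DC gain = T(0) = num(0)/den(0) = 5/4.5 = 1.111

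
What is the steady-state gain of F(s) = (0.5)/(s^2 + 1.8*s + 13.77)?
DC gain = F(0) = num(0)/den(0) = 0.5/13.77 = 0.03631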